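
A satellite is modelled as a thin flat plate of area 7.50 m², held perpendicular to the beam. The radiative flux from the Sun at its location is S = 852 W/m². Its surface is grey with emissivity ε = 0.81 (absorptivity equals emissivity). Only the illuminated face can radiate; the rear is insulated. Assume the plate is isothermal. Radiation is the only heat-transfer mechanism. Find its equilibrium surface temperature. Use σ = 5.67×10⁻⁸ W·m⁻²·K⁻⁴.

T ≈ 350 K

At equilibrium, absorbed power = emitted power.
Absorbing cross-section = A = 7.500 m²; emitting surface = A = 7.500 m² (ratio 1).
εS·A_cross = εσ·A_surf·T⁴  ⇒  T⁴ = S/(1σ)   (ε cancels).
T⁴ = 852/(1·5.67×10⁻⁸) = 1.503×10¹⁰ K⁴.
T = (1.503×10¹⁰)^(1/4).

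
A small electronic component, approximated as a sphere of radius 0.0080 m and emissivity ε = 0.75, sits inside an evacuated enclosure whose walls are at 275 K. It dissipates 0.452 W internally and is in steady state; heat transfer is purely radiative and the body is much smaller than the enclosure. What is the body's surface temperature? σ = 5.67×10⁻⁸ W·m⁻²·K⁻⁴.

For a small grey body in a large enclosure, net radiated power = εσA(T⁴ − T_w⁴).
Steady state: P = εσA(T⁴ − T_w⁴) with A = 4πr² = 8.042×10⁻⁴ m².
T⁴ = P/(εσA) + T_w⁴ = 0.452/(0.75·5.67×10⁻⁸·8.042×10⁻⁴) + (275)⁴
    = 1.322×10¹⁰ + 5.719×10⁹ = 1.894×10¹⁰ K⁴.

T ≈ 371 K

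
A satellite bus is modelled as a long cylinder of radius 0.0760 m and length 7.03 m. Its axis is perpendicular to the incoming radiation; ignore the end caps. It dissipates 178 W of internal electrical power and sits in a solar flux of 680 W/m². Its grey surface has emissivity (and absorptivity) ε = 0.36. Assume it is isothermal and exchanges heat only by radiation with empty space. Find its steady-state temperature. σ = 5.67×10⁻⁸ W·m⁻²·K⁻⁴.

T ≈ 283 K

At steady state, absorbed solar power + internal power = radiated power.
Absorbed: α·S·A_cross = 0.36·680·1.069 = 261.6 W (cross-section 2rL).
Total input = 261.6 + 178 = 439.6 W.
Radiated: εσ·A_surf·T⁴ with A_surf = 2πrL = 3.357 m².
T⁴ = 439.6/(0.36·5.67×10⁻⁸·3.357) = 6.415×10⁹ K⁴.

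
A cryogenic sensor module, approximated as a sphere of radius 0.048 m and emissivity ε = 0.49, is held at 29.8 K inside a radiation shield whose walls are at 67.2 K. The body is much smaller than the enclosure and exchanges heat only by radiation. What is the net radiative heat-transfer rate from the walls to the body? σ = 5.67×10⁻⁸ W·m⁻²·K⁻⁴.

P_net ≈ 0.0158 W

For a small grey body in a large enclosure: P_net = εσA(T_body⁴ − T_wall⁴).
A = 4πr² = 0.02895 m²; T_body⁴ − T_wall⁴ = 7.886×10⁵ − 2.039×10⁷ = -1.960×10⁷ K⁴.
|P_net| = 0.49·5.67×10⁻⁸·0.02895·1.960×10⁷.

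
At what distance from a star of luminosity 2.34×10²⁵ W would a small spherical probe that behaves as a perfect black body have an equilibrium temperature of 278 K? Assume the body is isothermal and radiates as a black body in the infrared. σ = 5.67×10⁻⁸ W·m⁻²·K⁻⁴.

For an isothermal black-emitting sphere, (1−a)S·πr² = σ·4πr²·T⁴ ⇒ S = 4σT⁴/(1−a).
S = 4·5.67×10⁻⁸·(278)⁴/1.00 = 1355 W/m².
Flux falls as S = L/(4πd²), so d = √(L/(4πS)) = √(2.34×10²⁵/(4π·1355)).

d ≈ 3.71×10¹⁰ m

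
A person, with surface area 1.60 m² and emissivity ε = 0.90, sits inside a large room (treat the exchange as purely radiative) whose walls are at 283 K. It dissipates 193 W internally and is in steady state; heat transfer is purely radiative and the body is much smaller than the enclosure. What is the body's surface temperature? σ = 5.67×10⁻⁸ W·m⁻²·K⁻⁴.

T ≈ 306 K

For a small grey body in a large enclosure, net radiated power = εσA(T⁴ − T_w⁴).
Steady state: P = εσA(T⁴ − T_w⁴) with A = 1.60 m².
T⁴ = P/(εσA) + T_w⁴ = 193/(0.90·5.67×10⁻⁸·1.600) + (283)⁴
    = 2.364×10⁹ + 6.414×10⁹ = 8.778×10⁹ K⁴.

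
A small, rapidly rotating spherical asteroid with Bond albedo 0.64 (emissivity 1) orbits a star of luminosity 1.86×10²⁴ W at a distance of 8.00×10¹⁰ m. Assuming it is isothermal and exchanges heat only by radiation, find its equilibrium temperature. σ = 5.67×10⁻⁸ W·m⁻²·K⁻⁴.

First find the stellar flux at distance d: S = L/(4πd²) = 1.86×10²⁴/(4π·(8.00×10¹⁰)²) = 23.13 W/m².
For an isothermal sphere, absorbed (1−a)S·πr² = emitted σ·4πr²·T⁴, so T⁴ = (1−a)S/(4σ).
T⁴ = 0.360·23.13/(4·5.67×10⁻⁸) = 3.671×10⁷ K⁴.

T ≈ 77.8 K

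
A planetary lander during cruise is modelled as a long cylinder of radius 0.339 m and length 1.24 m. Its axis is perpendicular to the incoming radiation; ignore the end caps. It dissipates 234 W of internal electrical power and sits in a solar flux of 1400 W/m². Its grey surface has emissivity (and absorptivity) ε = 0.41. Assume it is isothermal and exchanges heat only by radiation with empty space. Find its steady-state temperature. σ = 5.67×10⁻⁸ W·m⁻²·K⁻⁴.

At steady state, absorbed solar power + internal power = radiated power.
Absorbed: α·S·A_cross = 0.41·1400·0.8407 = 482.6 W (cross-section 2rL).
Total input = 482.6 + 234 = 716.6 W.
Radiated: εσ·A_surf·T⁴ with A_surf = 2πrL = 2.641 m².
T⁴ = 716.6/(0.41·5.67×10⁻⁸·2.641) = 1.167×10¹⁰ K⁴.

T ≈ 329 K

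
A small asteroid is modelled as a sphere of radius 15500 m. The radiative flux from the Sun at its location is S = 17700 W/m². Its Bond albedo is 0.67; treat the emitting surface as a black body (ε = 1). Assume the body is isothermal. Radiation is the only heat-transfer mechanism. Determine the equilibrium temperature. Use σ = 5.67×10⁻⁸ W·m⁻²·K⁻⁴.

At equilibrium, absorbed power = emitted power.
Absorbing cross-section = πr² = 7.548×10⁸ m²; emitting surface = 4πr² = 3.019×10⁹ m² (ratio 4).
(1−a)S·A_cross = εσ·A_surf·T⁴  ⇒  T⁴ = (1−a)S/(4σ).
T⁴ = 0.330·17700/(4·5.67×10⁻⁸) = 2.575×10¹⁰ K⁴.
T = (2.575×10¹⁰)^(1/4).

T ≈ 401 K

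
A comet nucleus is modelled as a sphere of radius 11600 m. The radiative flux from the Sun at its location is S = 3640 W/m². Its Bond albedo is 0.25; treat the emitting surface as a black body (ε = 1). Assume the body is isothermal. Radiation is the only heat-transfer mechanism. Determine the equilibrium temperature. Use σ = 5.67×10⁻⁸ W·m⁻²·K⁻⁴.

At equilibrium, absorbed power = emitted power.
Absorbing cross-section = πr² = 4.227×10⁸ m²; emitting surface = 4πr² = 1.691×10⁹ m² (ratio 4).
(1−a)S·A_cross = εσ·A_surf·T⁴  ⇒  T⁴ = (1−a)S/(4σ).
T⁴ = 0.750·3640/(4·5.67×10⁻⁸) = 1.204×10¹⁰ K⁴.
T = (1.204×10¹⁰)^(1/4).

T ≈ 331 K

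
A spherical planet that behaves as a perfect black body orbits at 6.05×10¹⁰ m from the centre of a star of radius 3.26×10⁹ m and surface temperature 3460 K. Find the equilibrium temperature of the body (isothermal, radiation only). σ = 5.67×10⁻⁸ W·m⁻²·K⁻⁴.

The star's surface emits σT_*⁴; at distance d the flux is S = σT_*⁴(R_*/d)².
S = 5.67×10⁻⁸·(3460)⁴·(3.26×10⁹/6.05×10¹⁰)² = 23590 W/m².
For an isothermal sphere T⁴ = (1−a)S/(4σ) = 1.040×10¹¹ K⁴.

T ≈ 568 K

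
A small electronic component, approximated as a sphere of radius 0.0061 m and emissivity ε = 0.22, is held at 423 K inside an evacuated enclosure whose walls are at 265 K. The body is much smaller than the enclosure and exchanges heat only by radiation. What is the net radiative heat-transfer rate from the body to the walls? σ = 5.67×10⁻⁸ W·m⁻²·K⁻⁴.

For a small grey body in a large enclosure: P_net = εσA(T_body⁴ − T_wall⁴).
A = 4πr² = 4.676×10⁻⁴ m²; T_body⁴ − T_wall⁴ = 3.202×10¹⁰ − 4.932×10⁹ = 2.708×10¹⁰ K⁴.
|P_net| = 0.22·5.67×10⁻⁸·4.676×10⁻⁴·2.708×10¹⁰.

P_net ≈ 0.158 W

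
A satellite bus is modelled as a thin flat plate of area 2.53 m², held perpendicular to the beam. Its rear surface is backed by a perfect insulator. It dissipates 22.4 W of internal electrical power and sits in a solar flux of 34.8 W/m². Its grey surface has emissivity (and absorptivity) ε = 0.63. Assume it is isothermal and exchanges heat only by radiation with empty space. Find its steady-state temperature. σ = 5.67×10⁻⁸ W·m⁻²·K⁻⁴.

T ≈ 171 K

At steady state, absorbed solar power + internal power = radiated power.
Absorbed: α·S·A_cross = 0.63·34.8·2.530 = 55.47 W (cross-section A).
Total input = 55.47 + 22.4 = 77.87 W.
Radiated: εσ·A_surf·T⁴ with A_surf = A = 2.530 m².
T⁴ = 77.87/(0.63·5.67×10⁻⁸·2.530) = 8.616×10⁸ K⁴.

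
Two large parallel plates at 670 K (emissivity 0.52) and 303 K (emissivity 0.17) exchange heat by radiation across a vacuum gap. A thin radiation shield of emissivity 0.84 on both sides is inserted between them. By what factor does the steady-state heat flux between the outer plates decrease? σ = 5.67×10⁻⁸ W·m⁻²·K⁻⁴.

factor ≈ 1.20

Without shield: q₀ = σΔ(T⁴)/(1/ε₁+1/ε₂−1) with denominator 6.805.
With shield the two gaps are in series; the resistances add: (1/ε₁+1/ε_s−1)+(1/ε_s+1/ε₂−1) = 2.114+6.073 = 8.186.
Heat-flux ratio q₀/q = 8.186/6.805.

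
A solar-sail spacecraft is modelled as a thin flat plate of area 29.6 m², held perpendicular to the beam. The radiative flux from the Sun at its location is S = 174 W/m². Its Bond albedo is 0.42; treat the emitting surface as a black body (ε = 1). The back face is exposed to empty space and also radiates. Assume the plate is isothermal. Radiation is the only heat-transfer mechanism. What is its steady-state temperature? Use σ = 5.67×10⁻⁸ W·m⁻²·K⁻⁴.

At equilibrium, absorbed power = emitted power.
Absorbing cross-section = A = 29.60 m²; emitting surface = 2A = 59.20 m² (ratio 2).
(1−a)S·A_cross = εσ·A_surf·T⁴  ⇒  T⁴ = (1−a)S/(2σ).
T⁴ = 0.580·174/(2·5.67×10⁻⁸) = 8.899×10⁸ K⁴.
T = (8.899×10⁸)^(1/4).

T ≈ 173 K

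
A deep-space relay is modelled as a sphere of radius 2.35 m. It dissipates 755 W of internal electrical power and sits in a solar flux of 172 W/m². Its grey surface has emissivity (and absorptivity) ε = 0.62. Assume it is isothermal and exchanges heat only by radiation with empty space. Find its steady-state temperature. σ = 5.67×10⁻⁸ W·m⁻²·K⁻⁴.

T ≈ 181 K

At steady state, absorbed solar power + internal power = radiated power.
Absorbed: α·S·A_cross = 0.62·172·17.35 = 1850 W (cross-section πr²).
Total input = 1850 + 755 = 2605 W.
Radiated: εσ·A_surf·T⁴ with A_surf = 4πr² = 69.40 m².
T⁴ = 2605/(0.62·5.67×10⁻⁸·69.40) = 1.068×10⁹ K⁴.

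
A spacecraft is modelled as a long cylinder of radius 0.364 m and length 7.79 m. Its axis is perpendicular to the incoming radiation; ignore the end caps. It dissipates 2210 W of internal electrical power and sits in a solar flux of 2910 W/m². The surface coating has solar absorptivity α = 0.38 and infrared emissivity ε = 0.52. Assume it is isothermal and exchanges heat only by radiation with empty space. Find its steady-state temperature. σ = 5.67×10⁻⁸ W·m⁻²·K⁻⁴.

At steady state, absorbed solar power + internal power = radiated power.
Absorbed: α·S·A_cross = 0.38·2910·5.671 = 6271 W (cross-section 2rL).
Total input = 6271 + 2210 = 8481 W.
Radiated: εσ·A_surf·T⁴ with A_surf = 2πrL = 17.82 m².
T⁴ = 8481/(0.52·5.67×10⁻⁸·17.82) = 1.615×10¹⁰ K⁴.

T ≈ 356 K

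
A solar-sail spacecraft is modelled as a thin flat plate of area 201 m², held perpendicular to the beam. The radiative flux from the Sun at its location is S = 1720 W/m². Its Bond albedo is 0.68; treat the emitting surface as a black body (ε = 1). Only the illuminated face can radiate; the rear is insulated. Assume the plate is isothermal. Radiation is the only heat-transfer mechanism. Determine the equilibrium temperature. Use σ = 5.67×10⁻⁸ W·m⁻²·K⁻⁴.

At equilibrium, absorbed power = emitted power.
Absorbing cross-section = A = 201.0 m²; emitting surface = A = 201.0 m² (ratio 1).
(1−a)S·A_cross = εσ·A_surf·T⁴  ⇒  T⁴ = (1−a)S/(1σ).
T⁴ = 0.320·1720/(1·5.67×10⁻⁸) = 9.707×10⁹ K⁴.
T = (9.707×10⁹)^(1/4).

T ≈ 314 K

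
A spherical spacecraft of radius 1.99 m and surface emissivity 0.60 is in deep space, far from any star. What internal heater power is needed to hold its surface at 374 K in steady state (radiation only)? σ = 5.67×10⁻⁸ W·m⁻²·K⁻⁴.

P ≈ 33100 W

P = εσ·4πr²·T⁴.
4πr² = 49.76 m²; T⁴ = 1.957×10¹⁰ K⁴.
P = 0.60·5.67×10⁻⁸·49.76·1.957×10¹⁰.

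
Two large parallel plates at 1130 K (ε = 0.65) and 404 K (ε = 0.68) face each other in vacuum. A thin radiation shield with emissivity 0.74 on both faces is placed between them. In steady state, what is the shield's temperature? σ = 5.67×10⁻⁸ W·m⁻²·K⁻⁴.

T_s ≈ 950 K

In steady state the net flux on the hot side equals that on the cold side.
σ(T₁⁴−T_s⁴)/D₁ = σ(T_s⁴−T₂⁴)/D₂, with D₁ = 1/ε₁+1/ε_s−1 = 1.890, D₂ = 1/ε_s+1/ε₂−1 = 1.822.
Solve for T_s⁴: T_s⁴ = (D₂·T₁⁴ + D₁·T₂⁴)/(D₁+D₂) = 8.139×10¹¹ K⁴.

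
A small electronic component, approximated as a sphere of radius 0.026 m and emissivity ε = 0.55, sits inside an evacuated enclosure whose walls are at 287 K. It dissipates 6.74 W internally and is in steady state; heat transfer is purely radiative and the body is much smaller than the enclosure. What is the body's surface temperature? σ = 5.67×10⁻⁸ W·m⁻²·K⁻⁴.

T ≈ 424 K

For a small grey body in a large enclosure, net radiated power = εσA(T⁴ − T_w⁴).
Steady state: P = εσA(T⁴ − T_w⁴) with A = 4πr² = 0.008495 m².
T⁴ = P/(εσA) + T_w⁴ = 6.74/(0.55·5.67×10⁻⁸·0.008495) + (287)⁴
    = 2.544×10¹⁰ + 6.785×10⁹ = 3.223×10¹⁰ K⁴.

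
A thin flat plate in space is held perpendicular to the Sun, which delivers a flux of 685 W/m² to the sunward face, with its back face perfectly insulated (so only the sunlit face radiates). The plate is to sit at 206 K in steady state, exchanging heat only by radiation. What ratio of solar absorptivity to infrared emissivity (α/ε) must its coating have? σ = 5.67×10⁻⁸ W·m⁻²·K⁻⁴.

α/ε ≈ 0.149

Balance: αS·A = εσ·1A·T⁴ ⇒ α/ε = σT⁴/S.
α/ε = 5.67×10⁻⁸·(206)⁴/685 = 5.67×10⁻⁸·1.801×10⁹/685.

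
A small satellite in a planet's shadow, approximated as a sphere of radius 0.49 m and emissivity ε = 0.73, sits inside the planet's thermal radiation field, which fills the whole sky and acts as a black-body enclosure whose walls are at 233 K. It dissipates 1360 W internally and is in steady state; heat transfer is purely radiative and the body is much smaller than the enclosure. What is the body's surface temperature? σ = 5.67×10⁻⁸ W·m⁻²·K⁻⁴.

For a small grey body in a large enclosure, net radiated power = εσA(T⁴ − T_w⁴).
Steady state: P = εσA(T⁴ − T_w⁴) with A = 4πr² = 3.017 m².
T⁴ = P/(εσA) + T_w⁴ = 1360/(0.73·5.67×10⁻⁸·3.017) + (233)⁴
    = 1.089×10¹⁰ + 2.947×10⁹ = 1.384×10¹⁰ K⁴.

T ≈ 343 K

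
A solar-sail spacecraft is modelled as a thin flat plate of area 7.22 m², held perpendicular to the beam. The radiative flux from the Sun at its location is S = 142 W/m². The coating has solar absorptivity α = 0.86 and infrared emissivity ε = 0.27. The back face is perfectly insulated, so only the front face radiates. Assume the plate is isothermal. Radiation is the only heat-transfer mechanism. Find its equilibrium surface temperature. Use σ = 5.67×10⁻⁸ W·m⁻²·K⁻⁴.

At equilibrium, absorbed power = emitted power.
Absorbing cross-section = A = 7.220 m²; emitting surface = A = 7.220 m² (ratio 1).
αS·A_cross = εσ·A_surf·T⁴  ⇒  T⁴ = αS/(ε·1σ).
T⁴ = 0.860·142/(0.27·1·5.67×10⁻⁸) = 7.977×10⁹ K⁴.
T = (7.977×10⁹)^(1/4).

T ≈ 299 K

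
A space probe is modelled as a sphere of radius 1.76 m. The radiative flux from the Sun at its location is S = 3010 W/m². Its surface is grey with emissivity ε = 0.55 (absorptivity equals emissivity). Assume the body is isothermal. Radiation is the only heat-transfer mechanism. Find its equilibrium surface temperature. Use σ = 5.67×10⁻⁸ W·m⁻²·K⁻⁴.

At equilibrium, absorbed power = emitted power.
Absorbing cross-section = πr² = 9.731 m²; emitting surface = 4πr² = 38.93 m² (ratio 4).
εS·A_cross = εσ·A_surf·T⁴  ⇒  T⁴ = S/(4σ)   (ε cancels).
T⁴ = 3010/(4·5.67×10⁻⁸) = 1.327×10¹⁰ K⁴.
T = (1.327×10¹⁰)^(1/4).

T ≈ 339 K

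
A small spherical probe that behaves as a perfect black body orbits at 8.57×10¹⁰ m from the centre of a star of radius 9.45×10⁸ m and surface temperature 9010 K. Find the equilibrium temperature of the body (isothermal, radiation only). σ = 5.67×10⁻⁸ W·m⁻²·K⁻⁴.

The star's surface emits σT_*⁴; at distance d the flux is S = σT_*⁴(R_*/d)².
S = 5.67×10⁻⁸·(9010)⁴·(9.45×10⁸/8.57×10¹⁰)² = 45430 W/m².
For an isothermal sphere T⁴ = (1−a)S/(4σ) = 2.003×10¹¹ K⁴.

T ≈ 669 K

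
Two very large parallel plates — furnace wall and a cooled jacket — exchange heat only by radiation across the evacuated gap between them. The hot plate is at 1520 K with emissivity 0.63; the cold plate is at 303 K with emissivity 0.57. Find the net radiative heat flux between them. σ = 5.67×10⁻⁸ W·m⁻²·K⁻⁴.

q ≈ 1.29×10⁵ W/m²

For two infinite grey parallel plates, q = σ(T₁⁴ − T₂⁴)/(1/ε₁ + 1/ε₂ − 1).
T₁⁴ − T₂⁴ = 5.338×10¹² − 8.429×10⁹ = 5.330×10¹² K⁴.
1/ε₁ + 1/ε₂ − 1 = 1.587 + 1.754 − 1 = 2.342.
q = 5.67×10⁻⁸ × 5.330×10¹² / 2.342.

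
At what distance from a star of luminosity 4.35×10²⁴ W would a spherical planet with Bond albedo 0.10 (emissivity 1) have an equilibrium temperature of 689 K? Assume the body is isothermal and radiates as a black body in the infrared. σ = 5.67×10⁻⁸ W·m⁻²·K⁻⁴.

For an isothermal black-emitting sphere, (1−a)S·πr² = σ·4πr²·T⁴ ⇒ S = 4σT⁴/(1−a).
S = 4·5.67×10⁻⁸·(689)⁴/0.900 = 56790 W/m².
Flux falls as S = L/(4πd²), so d = √(L/(4πS)) = √(4.35×10²⁴/(4π·56790)).

d ≈ 2.47×10⁹ m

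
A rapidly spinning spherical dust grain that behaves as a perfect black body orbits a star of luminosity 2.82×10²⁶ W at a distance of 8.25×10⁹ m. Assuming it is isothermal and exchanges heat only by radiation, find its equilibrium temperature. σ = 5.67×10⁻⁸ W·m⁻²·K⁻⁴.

T ≈ 1100 K

First find the stellar flux at distance d: S = L/(4πd²) = 2.82×10²⁶/(4π·(8.25×10⁹)²) = 3.297×10⁵ W/m².
For an isothermal sphere, absorbed (1−a)S·πr² = emitted σ·4πr²·T⁴, so T⁴ = (1−a)S/(4σ).
T⁴ = 1.00·3.297×10⁵/(4·5.67×10⁻⁸) = 1.454×10¹² K⁴.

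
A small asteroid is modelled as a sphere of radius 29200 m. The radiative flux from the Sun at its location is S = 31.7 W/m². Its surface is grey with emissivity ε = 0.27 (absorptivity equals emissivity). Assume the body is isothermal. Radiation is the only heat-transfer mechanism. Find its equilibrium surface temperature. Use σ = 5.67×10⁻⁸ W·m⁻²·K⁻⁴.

T ≈ 109 K

At equilibrium, absorbed power = emitted power.
Absorbing cross-section = πr² = 2.679×10⁹ m²; emitting surface = 4πr² = 1.071×10¹⁰ m² (ratio 4).
εS·A_cross = εσ·A_surf·T⁴  ⇒  T⁴ = S/(4σ)   (ε cancels).
T⁴ = 31.7/(4·5.67×10⁻⁸) = 1.398×10⁸ K⁴.
T = (1.398×10⁸)^(1/4).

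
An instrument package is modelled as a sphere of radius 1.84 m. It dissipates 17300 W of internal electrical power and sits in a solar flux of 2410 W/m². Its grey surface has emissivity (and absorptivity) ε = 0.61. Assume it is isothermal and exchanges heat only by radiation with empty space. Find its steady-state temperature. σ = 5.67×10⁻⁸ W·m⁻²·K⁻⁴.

At steady state, absorbed solar power + internal power = radiated power.
Absorbed: α·S·A_cross = 0.61·2410·10.64 = 15640 W (cross-section πr²).
Total input = 15640 + 17300 = 32940 W.
Radiated: εσ·A_surf·T⁴ with A_surf = 4πr² = 42.54 m².
T⁴ = 32940/(0.61·5.67×10⁻⁸·42.54) = 2.238×10¹⁰ K⁴.

T ≈ 387 K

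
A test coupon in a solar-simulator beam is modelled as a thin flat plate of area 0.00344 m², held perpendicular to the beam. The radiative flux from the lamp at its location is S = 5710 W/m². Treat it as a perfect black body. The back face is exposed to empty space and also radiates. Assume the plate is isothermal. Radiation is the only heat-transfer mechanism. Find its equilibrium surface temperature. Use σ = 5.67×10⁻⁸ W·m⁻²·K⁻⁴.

At equilibrium, absorbed power = emitted power.
Absorbing cross-section = A = 0.003440 m²; emitting surface = 2A = 0.006880 m² (ratio 2).
S·A_cross = εσ·A_surf·T⁴  ⇒  T⁴ = S/(2σ).
T⁴ = 1.00·5710/(2·5.67×10⁻⁸) = 5.035×10¹⁰ K⁴.
T = (5.035×10¹⁰)^(1/4).

T ≈ 474 K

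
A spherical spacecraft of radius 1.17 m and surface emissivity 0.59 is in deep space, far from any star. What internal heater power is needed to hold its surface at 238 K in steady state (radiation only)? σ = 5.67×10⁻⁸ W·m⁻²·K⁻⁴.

P ≈ 1850 W

P = εσ·4πr²·T⁴.
4πr² = 17.20 m²; T⁴ = 3.209×10⁹ K⁴.
P = 0.59·5.67×10⁻⁸·17.20·3.209×10⁹.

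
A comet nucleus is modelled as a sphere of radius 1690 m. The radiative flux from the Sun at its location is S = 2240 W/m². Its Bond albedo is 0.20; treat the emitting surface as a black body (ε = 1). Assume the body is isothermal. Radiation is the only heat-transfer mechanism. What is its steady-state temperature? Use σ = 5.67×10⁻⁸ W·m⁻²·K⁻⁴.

T ≈ 298 K

At equilibrium, absorbed power = emitted power.
Absorbing cross-section = πr² = 8.973×10⁶ m²; emitting surface = 4πr² = 3.589×10⁷ m² (ratio 4).
(1−a)S·A_cross = εσ·A_surf·T⁴  ⇒  T⁴ = (1−a)S/(4σ).
T⁴ = 0.800·2240/(4·5.67×10⁻⁸) = 7.901×10⁹ K⁴.
T = (7.901×10⁹)^(1/4).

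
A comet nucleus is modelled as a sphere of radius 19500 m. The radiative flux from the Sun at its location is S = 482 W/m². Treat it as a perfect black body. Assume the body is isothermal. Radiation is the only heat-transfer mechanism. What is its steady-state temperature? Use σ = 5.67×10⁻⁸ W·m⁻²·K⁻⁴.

At equilibrium, absorbed power = emitted power.
Absorbing cross-section = πr² = 1.195×10⁹ m²; emitting surface = 4πr² = 4.778×10⁹ m² (ratio 4).
S·A_cross = εσ·A_surf·T⁴  ⇒  T⁴ = S/(4σ).
T⁴ = 1.00·482/(4·5.67×10⁻⁸) = 2.125×10⁹ K⁴.
T = (2.125×10⁹)^(1/4).

T ≈ 215 K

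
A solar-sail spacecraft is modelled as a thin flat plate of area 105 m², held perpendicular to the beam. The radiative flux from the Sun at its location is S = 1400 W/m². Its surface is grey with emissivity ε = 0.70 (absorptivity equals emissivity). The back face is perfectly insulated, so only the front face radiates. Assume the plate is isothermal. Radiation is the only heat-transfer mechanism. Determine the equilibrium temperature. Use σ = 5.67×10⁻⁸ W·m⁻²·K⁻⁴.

T ≈ 396 K

At equilibrium, absorbed power = emitted power.
Absorbing cross-section = A = 105.0 m²; emitting surface = A = 105.0 m² (ratio 1).
εS·A_cross = εσ·A_surf·T⁴  ⇒  T⁴ = S/(1σ)   (ε cancels).
T⁴ = 1400/(1·5.67×10⁻⁸) = 2.469×10¹⁰ K⁴.
T = (2.469×10¹⁰)^(1/4).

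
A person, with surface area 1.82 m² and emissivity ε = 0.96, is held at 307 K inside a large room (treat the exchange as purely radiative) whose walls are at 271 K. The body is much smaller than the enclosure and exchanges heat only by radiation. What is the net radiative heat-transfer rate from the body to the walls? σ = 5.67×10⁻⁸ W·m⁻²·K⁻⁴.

For a small grey body in a large enclosure: P_net = εσA(T_body⁴ − T_wall⁴).
A = 1.82 m²; T_body⁴ − T_wall⁴ = 8.883×10⁹ − 5.394×10⁹ = 3.489×10⁹ K⁴.
|P_net| = 0.96·5.67×10⁻⁸·1.820·3.489×10⁹.

P_net ≈ 346 W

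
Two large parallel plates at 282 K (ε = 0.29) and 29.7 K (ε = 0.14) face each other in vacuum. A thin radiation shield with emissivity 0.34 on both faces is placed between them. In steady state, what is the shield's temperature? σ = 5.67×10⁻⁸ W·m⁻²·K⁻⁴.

In steady state the net flux on the hot side equals that on the cold side.
σ(T₁⁴−T_s⁴)/D₁ = σ(T_s⁴−T₂⁴)/D₂, with D₁ = 1/ε₁+1/ε_s−1 = 5.389, D₂ = 1/ε_s+1/ε₂−1 = 9.084.
Solve for T_s⁴: T_s⁴ = (D₂·T₁⁴ + D₁·T₂⁴)/(D₁+D₂) = 3.969×10⁹ K⁴.

T_s ≈ 251 K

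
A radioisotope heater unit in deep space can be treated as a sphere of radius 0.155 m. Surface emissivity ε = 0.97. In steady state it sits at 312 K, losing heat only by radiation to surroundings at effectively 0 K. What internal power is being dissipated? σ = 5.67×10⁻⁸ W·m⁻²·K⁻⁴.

Steady state: P = εσA T⁴.
A = 4πr² = 0.3019 m²; T⁴ = (312)⁴ = 9.476×10⁹ K⁴.
P = 0.97 × 5.67×10⁻⁸ × 0.3019 × 9.476×10⁹.

P ≈ 157 W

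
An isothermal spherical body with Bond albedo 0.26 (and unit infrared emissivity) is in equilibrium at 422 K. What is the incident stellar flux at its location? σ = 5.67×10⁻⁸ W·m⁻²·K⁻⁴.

(1−a)S·πr² = σ·4πr²·T⁴ ⇒ S = 4σT⁴/(1−a).
S = 4·5.67×10⁻⁸·3.171×10¹⁰/0.740.

S ≈ 9720 W/m²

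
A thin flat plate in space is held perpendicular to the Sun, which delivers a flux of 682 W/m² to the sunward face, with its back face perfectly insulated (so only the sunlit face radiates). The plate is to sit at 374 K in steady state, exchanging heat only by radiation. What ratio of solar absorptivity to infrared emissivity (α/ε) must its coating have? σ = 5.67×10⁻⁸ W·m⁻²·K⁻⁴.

Balance: αS·A = εσ·1A·T⁴ ⇒ α/ε = σT⁴/S.
α/ε = 5.67×10⁻⁸·(374)⁴/682 = 5.67×10⁻⁸·1.957×10¹⁰/682.

α/ε ≈ 1.63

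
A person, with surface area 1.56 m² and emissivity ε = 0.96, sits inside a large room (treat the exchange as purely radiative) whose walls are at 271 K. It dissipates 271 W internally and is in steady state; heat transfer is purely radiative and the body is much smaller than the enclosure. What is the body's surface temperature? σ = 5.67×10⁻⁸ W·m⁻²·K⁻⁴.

T ≈ 304 K

For a small grey body in a large enclosure, net radiated power = εσA(T⁴ − T_w⁴).
Steady state: P = εσA(T⁴ − T_w⁴) with A = 1.56 m².
T⁴ = P/(εσA) + T_w⁴ = 271/(0.96·5.67×10⁻⁸·1.560) + (271)⁴
    = 3.191×10⁹ + 5.394×10⁹ = 8.585×10⁹ K⁴.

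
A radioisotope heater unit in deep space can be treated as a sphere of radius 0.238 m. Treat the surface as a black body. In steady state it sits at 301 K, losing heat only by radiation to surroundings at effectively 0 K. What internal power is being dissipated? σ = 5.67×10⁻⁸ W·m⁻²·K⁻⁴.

Steady state: P = εσA T⁴.
A = 4πr² = 0.7118 m²; T⁴ = (301)⁴ = 8.209×10⁹ K⁴.
P = 1.0 × 5.67×10⁻⁸ × 0.7118 × 8.209×10⁹.

P ≈ 331 W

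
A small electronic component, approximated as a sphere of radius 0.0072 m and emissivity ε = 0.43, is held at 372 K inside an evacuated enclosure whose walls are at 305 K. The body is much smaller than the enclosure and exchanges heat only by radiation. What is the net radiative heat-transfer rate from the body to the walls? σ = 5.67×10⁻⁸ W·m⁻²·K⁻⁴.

P_net ≈ 0.167 W

For a small grey body in a large enclosure: P_net = εσA(T_body⁴ − T_wall⁴).
A = 4πr² = 6.514×10⁻⁴ m²; T_body⁴ − T_wall⁴ = 1.915×10¹⁰ − 8.654×10⁹ = 1.050×10¹⁰ K⁴.
|P_net| = 0.43·5.67×10⁻⁸·6.514×10⁻⁴·1.050×10¹⁰.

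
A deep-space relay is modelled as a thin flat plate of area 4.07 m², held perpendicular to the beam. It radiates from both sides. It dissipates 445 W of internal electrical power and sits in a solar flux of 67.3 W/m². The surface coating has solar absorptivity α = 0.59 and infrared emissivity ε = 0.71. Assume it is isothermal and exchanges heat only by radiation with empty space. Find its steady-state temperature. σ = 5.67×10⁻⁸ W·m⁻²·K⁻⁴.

T ≈ 207 K

At steady state, absorbed solar power + internal power = radiated power.
Absorbed: α·S·A_cross = 0.59·67.3·4.070 = 161.6 W (cross-section A).
Total input = 161.6 + 445 = 606.6 W.
Radiated: εσ·A_surf·T⁴ with A_surf = 2A = 8.140 m².
T⁴ = 606.6/(0.71·5.67×10⁻⁸·8.140) = 1.851×10⁹ K⁴.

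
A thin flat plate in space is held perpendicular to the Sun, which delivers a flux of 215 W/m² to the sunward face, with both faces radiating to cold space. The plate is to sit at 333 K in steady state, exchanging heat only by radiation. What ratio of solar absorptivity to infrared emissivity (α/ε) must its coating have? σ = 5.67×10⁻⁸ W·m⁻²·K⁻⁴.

α/ε ≈ 6.49

Balance: αS·A = εσ·2A·T⁴ ⇒ α/ε = 2σT⁴/S.
α/ε = 2·5.67×10⁻⁸·(333)⁴/215 = 2·5.67×10⁻⁸·1.230×10¹⁰/215.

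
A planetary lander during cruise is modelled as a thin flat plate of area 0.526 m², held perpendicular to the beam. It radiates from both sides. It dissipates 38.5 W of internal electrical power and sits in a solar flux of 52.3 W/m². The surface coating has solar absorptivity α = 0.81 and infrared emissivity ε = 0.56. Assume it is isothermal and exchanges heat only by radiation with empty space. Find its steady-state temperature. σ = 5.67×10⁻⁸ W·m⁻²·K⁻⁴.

At steady state, absorbed solar power + internal power = radiated power.
Absorbed: α·S·A_cross = 0.81·52.3·0.5260 = 22.28 W (cross-section A).
Total input = 22.28 + 38.5 = 60.78 W.
Radiated: εσ·A_surf·T⁴ with A_surf = 2A = 1.052 m².
T⁴ = 60.78/(0.56·5.67×10⁻⁸·1.052) = 1.820×10⁹ K⁴.

T ≈ 207 K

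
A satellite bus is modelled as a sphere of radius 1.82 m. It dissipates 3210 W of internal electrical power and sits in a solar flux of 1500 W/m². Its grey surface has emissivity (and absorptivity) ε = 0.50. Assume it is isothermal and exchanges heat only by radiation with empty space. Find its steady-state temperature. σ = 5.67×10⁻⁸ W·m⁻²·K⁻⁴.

T ≈ 311 K

At steady state, absorbed solar power + internal power = radiated power.
Absorbed: α·S·A_cross = 0.50·1500·10.41 = 7805 W (cross-section πr²).
Total input = 7805 + 3210 = 11010 W.
Radiated: εσ·A_surf·T⁴ with A_surf = 4πr² = 41.62 m².
T⁴ = 11010/(0.50·5.67×10⁻⁸·41.62) = 9.334×10⁹ K⁴.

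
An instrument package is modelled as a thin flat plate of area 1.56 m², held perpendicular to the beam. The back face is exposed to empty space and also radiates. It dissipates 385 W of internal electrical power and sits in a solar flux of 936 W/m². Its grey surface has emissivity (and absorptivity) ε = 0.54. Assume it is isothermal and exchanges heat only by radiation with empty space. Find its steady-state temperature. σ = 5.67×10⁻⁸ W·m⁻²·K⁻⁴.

T ≈ 333 K

At steady state, absorbed solar power + internal power = radiated power.
Absorbed: α·S·A_cross = 0.54·936·1.560 = 788.5 W (cross-section A).
Total input = 788.5 + 385 = 1173 W.
Radiated: εσ·A_surf·T⁴ with A_surf = 2A = 3.120 m².
T⁴ = 1173/(0.54·5.67×10⁻⁸·3.120) = 1.228×10¹⁰ K⁴.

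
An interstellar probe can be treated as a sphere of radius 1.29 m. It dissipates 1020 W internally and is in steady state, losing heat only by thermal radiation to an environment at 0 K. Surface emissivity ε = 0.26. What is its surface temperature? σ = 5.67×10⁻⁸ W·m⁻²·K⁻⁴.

Steady state: internal power = radiated power, P = εσA T⁴.
Radiating area A = 4πr² = 20.91 m².
T⁴ = P/(εσA) = 1020/(0.26·5.67×10⁻⁸·20.91) = 3.309×10⁹ K⁴.
T = (3.309×10⁹)^(1/4).

T ≈ 240 K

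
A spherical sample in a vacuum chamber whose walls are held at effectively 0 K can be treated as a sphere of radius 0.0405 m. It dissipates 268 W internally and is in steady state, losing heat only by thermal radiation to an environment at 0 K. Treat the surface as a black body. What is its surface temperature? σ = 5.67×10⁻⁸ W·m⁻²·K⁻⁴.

Steady state: internal power = radiated power, P = εσA T⁴.
Radiating area A = 4πr² = 0.02061 m².
T⁴ = P/(εσA) = 268/(1.0·5.67×10⁻⁸·0.02061) = 2.293×10¹¹ K⁴.
T = (2.293×10¹¹)^(1/4).

T ≈ 692 K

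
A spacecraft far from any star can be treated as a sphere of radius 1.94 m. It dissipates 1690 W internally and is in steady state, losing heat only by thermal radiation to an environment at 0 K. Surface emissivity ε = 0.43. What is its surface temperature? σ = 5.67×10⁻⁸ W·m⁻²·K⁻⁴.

Steady state: internal power = radiated power, P = εσA T⁴.
Radiating area A = 4πr² = 47.29 m².
T⁴ = P/(εσA) = 1690/(0.43·5.67×10⁻⁸·47.29) = 1.466×10⁹ K⁴.
T = (1.466×10⁹)^(1/4).

T ≈ 196 K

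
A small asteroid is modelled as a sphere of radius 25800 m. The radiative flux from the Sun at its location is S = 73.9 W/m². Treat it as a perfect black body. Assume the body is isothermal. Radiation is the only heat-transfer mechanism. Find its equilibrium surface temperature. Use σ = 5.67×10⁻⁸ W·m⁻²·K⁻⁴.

T ≈ 134 K

At equilibrium, absorbed power = emitted power.
Absorbing cross-section = πr² = 2.091×10⁹ m²; emitting surface = 4πr² = 8.365×10⁹ m² (ratio 4).
S·A_cross = εσ·A_surf·T⁴  ⇒  T⁴ = S/(4σ).
T⁴ = 1.00·73.9/(4·5.67×10⁻⁸) = 3.258×10⁸ K⁴.
T = (3.258×10⁸)^(1/4).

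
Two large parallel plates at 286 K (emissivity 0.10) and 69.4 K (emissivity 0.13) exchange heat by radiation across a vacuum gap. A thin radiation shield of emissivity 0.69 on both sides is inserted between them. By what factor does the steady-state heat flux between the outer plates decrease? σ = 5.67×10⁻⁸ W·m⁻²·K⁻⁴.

Without shield: q₀ = σΔ(T⁴)/(1/ε₁+1/ε₂−1) with denominator 16.69.
With shield the two gaps are in series; the resistances add: (1/ε₁+1/ε_s−1)+(1/ε_s+1/ε₂−1) = 10.45+8.142 = 18.59.
Heat-flux ratio q₀/q = 18.59/16.69.

factor ≈ 1.11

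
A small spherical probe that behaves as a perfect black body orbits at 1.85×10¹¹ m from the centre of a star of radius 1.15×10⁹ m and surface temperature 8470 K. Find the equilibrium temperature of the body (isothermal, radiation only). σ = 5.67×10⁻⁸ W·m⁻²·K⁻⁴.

T ≈ 472 K

The star's surface emits σT_*⁴; at distance d the flux is S = σT_*⁴(R_*/d)².
S = 5.67×10⁻⁸·(8470)⁴·(1.15×10⁹/1.85×10¹¹)² = 11280 W/m².
For an isothermal sphere T⁴ = (1−a)S/(4σ) = 4.972×10¹⁰ K⁴.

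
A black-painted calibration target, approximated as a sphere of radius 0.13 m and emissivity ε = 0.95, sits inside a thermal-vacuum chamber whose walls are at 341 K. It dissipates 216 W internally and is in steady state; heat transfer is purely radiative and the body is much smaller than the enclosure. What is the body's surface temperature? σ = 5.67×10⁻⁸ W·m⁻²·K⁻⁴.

T ≈ 424 K

For a small grey body in a large enclosure, net radiated power = εσA(T⁴ − T_w⁴).
Steady state: P = εσA(T⁴ − T_w⁴) with A = 4πr² = 0.2124 m².
T⁴ = P/(εσA) + T_w⁴ = 216/(0.95·5.67×10⁻⁸·0.2124) + (341)⁴
    = 1.888×10¹⁰ + 1.352×10¹⁰ = 3.240×10¹⁰ K⁴.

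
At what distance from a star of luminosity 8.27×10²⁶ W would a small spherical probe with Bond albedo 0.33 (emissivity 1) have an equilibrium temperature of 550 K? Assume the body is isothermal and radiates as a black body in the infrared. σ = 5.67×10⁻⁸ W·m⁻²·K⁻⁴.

For an isothermal black-emitting sphere, (1−a)S·πr² = σ·4πr²·T⁴ ⇒ S = 4σT⁴/(1−a).
S = 4·5.67×10⁻⁸·(550)⁴/0.670 = 30980 W/m².
Flux falls as S = L/(4πd²), so d = √(L/(4πS)) = √(8.27×10²⁶/(4π·30980)).

d ≈ 4.61×10¹⁰ m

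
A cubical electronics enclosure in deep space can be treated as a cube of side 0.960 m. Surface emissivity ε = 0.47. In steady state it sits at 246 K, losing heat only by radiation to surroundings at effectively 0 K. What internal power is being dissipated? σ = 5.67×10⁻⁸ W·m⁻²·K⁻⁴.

P ≈ 540 W

Steady state: P = εσA T⁴.
A = 6L² = 5.530 m²; T⁴ = (246)⁴ = 3.662×10⁹ K⁴.
P = 0.47 × 5.67×10⁻⁸ × 5.530 × 3.662×10⁹.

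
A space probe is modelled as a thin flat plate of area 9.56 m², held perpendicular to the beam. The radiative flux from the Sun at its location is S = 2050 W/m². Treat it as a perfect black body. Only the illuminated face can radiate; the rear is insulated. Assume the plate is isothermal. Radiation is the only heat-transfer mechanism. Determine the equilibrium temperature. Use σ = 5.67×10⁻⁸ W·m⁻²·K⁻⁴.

T ≈ 436 K

At equilibrium, absorbed power = emitted power.
Absorbing cross-section = A = 9.560 m²; emitting surface = A = 9.560 m² (ratio 1).
S·A_cross = εσ·A_surf·T⁴  ⇒  T⁴ = S/(1σ).
T⁴ = 1.00·2050/(1·5.67×10⁻⁸) = 3.616×10¹⁰ K⁴.
T = (3.616×10¹⁰)^(1/4).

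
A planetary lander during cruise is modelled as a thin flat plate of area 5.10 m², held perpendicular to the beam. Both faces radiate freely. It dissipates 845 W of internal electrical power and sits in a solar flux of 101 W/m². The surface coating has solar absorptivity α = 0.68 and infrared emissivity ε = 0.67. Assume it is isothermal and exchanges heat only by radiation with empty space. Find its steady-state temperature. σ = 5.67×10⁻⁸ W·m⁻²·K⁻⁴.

At steady state, absorbed solar power + internal power = radiated power.
Absorbed: α·S·A_cross = 0.68·101·5.100 = 350.3 W (cross-section A).
Total input = 350.3 + 845 = 1195 W.
Radiated: εσ·A_surf·T⁴ with A_surf = 2A = 10.20 m².
T⁴ = 1195/(0.67·5.67×10⁻⁸·10.20) = 3.085×10⁹ K⁴.

T ≈ 236 K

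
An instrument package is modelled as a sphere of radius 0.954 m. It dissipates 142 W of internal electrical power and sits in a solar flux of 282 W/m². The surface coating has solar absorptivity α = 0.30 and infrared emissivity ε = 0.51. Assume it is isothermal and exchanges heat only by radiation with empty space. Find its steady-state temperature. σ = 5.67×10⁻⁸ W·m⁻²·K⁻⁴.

At steady state, absorbed solar power + internal power = radiated power.
Absorbed: α·S·A_cross = 0.30·282·2.859 = 241.9 W (cross-section πr²).
Total input = 241.9 + 142 = 383.9 W.
Radiated: εσ·A_surf·T⁴ with A_surf = 4πr² = 11.44 m².
T⁴ = 383.9/(0.51·5.67×10⁻⁸·11.44) = 1.161×10⁹ K⁴.

T ≈ 185 K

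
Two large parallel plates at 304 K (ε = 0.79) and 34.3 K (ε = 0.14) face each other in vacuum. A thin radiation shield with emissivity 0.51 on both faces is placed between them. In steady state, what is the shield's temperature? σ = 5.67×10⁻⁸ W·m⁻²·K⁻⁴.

T_s ≈ 286 K

In steady state the net flux on the hot side equals that on the cold side.
σ(T₁⁴−T_s⁴)/D₁ = σ(T_s⁴−T₂⁴)/D₂, with D₁ = 1/ε₁+1/ε_s−1 = 2.227, D₂ = 1/ε_s+1/ε₂−1 = 8.104.
Solve for T_s⁴: T_s⁴ = (D₂·T₁⁴ + D₁·T₂⁴)/(D₁+D₂) = 6.700×10⁹ K⁴.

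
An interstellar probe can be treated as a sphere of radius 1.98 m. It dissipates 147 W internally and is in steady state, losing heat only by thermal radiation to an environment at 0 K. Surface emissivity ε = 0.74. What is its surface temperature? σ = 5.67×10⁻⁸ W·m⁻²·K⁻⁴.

Steady state: internal power = radiated power, P = εσA T⁴.
Radiating area A = 4πr² = 49.27 m².
T⁴ = P/(εσA) = 147/(0.74·5.67×10⁻⁸·49.27) = 7.112×10⁷ K⁴.
T = (7.112×10⁷)^(1/4).

T ≈ 91.8 K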